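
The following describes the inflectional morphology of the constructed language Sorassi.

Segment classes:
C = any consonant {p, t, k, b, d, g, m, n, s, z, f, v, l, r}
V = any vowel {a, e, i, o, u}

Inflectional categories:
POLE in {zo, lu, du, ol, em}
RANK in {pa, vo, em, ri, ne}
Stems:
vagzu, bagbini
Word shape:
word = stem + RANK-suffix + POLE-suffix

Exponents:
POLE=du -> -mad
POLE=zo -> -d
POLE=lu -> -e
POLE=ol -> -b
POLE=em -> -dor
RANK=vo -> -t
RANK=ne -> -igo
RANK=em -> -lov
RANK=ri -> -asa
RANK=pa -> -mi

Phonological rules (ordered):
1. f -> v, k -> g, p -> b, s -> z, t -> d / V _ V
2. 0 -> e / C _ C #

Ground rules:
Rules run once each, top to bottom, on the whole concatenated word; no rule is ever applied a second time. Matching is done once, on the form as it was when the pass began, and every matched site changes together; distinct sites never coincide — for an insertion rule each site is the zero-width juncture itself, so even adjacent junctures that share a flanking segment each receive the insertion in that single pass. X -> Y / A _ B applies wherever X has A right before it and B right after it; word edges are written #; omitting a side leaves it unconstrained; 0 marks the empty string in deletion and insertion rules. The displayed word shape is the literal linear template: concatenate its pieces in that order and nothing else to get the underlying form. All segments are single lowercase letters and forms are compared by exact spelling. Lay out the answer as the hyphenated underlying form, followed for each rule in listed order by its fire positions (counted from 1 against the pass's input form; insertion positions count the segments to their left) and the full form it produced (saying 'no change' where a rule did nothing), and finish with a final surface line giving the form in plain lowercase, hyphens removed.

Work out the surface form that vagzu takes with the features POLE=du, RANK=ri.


underlying: vagzu-asa-mad
1. f -> v, k -> g, p -> b, s -> z, t -> d / V _ V: fires at position(s) 7: vagzuazamad
2. 0 -> e / C _ C #: no change
surface: vagzuazamad


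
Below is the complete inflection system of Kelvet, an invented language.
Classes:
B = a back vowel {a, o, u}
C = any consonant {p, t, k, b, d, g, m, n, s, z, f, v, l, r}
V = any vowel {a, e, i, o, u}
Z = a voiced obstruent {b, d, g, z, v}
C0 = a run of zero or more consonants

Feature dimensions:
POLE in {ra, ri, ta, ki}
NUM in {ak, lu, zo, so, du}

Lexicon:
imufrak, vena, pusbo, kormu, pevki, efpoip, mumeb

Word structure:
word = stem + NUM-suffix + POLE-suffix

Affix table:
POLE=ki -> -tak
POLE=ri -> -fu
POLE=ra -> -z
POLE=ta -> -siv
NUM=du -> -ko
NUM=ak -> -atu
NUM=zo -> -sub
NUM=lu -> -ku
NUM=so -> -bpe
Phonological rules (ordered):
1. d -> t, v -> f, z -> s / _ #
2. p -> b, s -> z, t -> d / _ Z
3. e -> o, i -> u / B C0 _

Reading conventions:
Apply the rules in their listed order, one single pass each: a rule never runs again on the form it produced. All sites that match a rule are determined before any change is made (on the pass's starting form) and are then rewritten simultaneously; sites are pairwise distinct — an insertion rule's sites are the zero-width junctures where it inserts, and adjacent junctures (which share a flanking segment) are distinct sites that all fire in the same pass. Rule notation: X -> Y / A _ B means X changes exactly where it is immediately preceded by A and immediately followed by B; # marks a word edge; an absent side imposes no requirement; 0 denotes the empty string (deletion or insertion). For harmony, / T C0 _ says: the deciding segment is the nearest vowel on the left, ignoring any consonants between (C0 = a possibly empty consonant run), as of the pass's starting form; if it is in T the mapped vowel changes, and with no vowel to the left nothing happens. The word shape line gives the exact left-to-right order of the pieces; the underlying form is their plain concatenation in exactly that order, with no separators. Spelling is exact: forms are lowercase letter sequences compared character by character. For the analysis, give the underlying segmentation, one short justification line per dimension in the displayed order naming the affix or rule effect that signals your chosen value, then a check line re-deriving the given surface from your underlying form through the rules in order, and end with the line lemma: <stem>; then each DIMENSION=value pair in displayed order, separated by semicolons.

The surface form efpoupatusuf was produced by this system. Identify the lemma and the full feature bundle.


underlying: efpoip-atu-siv
POLE=ta - signalled by the affix -siv
NUM=ak - signalled by the affix -atu
check: efpoipatusiv -> efpoipatusif -> efpoipatusif -> efpoupatusuf
lemma: efpoip; POLE=ta; NUM=ak


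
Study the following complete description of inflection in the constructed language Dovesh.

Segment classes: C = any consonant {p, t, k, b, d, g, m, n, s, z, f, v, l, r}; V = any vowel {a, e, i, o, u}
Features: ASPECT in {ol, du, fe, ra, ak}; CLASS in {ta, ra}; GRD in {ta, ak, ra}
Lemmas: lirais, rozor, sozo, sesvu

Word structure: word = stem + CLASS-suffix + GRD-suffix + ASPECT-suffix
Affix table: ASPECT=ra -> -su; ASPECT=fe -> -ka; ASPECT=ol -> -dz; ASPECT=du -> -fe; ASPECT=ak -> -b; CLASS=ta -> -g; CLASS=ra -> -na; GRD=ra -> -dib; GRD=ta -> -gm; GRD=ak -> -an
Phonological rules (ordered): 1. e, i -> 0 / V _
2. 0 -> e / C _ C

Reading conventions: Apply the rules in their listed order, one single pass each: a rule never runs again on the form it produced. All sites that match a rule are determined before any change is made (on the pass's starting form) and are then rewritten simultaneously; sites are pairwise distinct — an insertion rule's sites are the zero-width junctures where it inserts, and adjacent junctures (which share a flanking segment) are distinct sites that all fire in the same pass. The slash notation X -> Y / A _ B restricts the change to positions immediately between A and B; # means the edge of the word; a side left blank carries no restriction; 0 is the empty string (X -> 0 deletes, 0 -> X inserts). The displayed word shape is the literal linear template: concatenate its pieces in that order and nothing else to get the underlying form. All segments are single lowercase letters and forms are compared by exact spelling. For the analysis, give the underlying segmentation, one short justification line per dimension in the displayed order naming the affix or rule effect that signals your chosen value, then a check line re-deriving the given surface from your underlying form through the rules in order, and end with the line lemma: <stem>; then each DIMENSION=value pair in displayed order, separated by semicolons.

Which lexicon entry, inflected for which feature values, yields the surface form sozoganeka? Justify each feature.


underlying: sozo-g-an-ka
ASPECT=fe - signalled by the affix -ka
CLASS=ta - signalled by the affix -g
GRD=ak - signalled by the affix -an
check: sozoganka -> sozoganka -> sozoganeka
lemma: sozo; ASPECT=fe; CLASS=ta; GRD=ak


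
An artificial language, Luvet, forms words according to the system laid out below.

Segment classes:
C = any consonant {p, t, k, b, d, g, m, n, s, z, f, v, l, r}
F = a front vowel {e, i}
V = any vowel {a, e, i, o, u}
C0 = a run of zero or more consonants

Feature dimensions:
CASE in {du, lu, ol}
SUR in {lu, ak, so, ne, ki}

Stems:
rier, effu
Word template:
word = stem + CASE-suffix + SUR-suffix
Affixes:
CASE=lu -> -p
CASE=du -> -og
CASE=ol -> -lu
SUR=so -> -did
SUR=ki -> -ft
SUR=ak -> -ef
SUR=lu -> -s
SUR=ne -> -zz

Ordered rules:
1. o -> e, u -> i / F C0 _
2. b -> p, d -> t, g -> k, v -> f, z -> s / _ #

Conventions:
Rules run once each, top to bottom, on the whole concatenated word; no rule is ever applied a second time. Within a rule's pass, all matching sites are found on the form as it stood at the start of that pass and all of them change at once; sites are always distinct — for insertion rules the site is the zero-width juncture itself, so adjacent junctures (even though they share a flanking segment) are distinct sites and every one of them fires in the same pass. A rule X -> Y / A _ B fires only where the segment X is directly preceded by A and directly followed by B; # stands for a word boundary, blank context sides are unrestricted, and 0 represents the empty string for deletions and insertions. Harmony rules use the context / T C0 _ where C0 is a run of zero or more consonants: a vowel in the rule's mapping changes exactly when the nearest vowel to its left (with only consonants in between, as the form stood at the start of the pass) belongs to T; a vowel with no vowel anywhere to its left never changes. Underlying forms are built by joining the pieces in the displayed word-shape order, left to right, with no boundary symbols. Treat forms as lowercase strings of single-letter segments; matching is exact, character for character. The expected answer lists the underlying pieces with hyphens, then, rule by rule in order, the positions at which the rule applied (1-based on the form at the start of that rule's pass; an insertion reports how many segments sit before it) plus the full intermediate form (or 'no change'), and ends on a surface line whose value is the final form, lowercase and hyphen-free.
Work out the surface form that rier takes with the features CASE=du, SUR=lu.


underlying: rier-og-s
1. o -> e, u -> i / F C0 _: fires at position(s) 5: rieregs
2. b -> p, d -> t, g -> k, v -> f, z -> s / _ #: no change
surface: rieregs


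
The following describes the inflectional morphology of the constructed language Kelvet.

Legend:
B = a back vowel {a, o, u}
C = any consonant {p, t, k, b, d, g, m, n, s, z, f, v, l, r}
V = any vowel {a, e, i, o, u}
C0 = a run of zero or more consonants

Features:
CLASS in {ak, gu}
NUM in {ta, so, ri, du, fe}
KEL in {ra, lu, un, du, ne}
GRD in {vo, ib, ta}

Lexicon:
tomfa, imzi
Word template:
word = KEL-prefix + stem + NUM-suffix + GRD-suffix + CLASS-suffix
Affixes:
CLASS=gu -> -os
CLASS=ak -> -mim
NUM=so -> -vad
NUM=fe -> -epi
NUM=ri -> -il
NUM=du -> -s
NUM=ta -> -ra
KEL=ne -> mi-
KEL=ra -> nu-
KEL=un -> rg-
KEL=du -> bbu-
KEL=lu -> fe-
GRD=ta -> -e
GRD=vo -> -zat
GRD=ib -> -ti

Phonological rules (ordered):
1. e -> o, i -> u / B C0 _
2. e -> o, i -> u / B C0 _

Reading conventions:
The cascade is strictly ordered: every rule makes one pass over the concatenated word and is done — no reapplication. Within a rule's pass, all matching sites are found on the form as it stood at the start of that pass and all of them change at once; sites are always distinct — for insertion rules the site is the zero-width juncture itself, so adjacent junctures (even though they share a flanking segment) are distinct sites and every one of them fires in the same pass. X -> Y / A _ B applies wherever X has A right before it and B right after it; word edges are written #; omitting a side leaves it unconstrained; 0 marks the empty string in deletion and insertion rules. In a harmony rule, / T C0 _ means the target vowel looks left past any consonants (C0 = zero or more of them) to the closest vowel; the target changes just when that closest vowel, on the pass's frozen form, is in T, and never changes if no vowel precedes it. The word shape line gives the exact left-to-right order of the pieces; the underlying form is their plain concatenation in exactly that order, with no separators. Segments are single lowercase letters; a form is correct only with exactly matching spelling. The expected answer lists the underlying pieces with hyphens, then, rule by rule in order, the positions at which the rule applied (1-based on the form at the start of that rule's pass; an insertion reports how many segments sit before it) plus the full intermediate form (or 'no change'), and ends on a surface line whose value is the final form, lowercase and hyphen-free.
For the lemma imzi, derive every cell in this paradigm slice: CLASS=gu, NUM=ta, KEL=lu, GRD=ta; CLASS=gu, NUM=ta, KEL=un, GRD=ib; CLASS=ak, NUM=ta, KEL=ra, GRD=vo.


cell CLASS=gu, NUM=ta, KEL=lu, GRD=ta:
underlying: fe-imzi-ra-e-os
1. e -> o, i -> u / B C0 _: fires at position(s) 9: feimziraoos
2. e -> o, i -> u / B C0 _: no change
surface: feimziraoos

cell CLASS=gu, NUM=ta, KEL=un, GRD=ib:
underlying: rg-imzi-ra-ti-os
1. e -> o, i -> u / B C0 _: fires at position(s) 10: rgimziratuos
2. e -> o, i -> u / B C0 _: no change
surface: rgimziratuos

cell CLASS=ak, NUM=ta, KEL=ra, GRD=vo:
underlying: nu-imzi-ra-zat-mim
1. e -> o, i -> u / B C0 _: fires at position(s) 3, 13: nuumzirazatmum
2. e -> o, i -> u / B C0 _: fires at position(s) 6: nuumzurazatmum
surface: nuumzurazatmum


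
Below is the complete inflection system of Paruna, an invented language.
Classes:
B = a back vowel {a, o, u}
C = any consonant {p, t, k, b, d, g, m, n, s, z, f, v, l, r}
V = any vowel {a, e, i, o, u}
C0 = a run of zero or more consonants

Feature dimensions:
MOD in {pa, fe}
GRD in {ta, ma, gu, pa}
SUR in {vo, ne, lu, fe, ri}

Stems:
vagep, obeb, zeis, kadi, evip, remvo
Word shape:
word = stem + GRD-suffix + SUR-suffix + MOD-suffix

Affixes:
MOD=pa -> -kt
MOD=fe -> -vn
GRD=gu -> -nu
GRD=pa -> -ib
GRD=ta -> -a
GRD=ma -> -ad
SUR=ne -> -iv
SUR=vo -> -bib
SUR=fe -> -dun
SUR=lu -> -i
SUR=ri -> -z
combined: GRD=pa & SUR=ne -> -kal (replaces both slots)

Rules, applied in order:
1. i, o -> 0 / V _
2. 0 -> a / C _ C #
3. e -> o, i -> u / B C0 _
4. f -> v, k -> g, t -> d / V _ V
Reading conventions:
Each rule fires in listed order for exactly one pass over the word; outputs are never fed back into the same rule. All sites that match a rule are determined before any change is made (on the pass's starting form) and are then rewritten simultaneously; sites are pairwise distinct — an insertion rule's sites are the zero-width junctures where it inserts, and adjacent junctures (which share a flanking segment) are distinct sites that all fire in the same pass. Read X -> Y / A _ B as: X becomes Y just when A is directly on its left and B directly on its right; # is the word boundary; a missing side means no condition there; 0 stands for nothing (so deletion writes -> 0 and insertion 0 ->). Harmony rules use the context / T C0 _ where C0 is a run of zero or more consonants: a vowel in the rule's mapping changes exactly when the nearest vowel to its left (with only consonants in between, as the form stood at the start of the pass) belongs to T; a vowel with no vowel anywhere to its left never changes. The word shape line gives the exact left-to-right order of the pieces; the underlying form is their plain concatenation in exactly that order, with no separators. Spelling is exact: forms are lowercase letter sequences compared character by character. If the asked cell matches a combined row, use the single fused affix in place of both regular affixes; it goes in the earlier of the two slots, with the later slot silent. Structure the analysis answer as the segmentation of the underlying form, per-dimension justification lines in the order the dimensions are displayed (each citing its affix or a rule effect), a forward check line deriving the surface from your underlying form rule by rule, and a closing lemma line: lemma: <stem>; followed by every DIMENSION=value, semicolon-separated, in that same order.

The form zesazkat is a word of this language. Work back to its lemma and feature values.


underlying: zeis-a-z-kt
MOD=pa - signalled by the affix -kt
GRD=ta - signalled by the affix -a
SUR=ri - signalled by the affix -z
check: zeisazkt -> zesazkt -> zesazkat -> zesazkat -> zesazkat
lemma: zeis; MOD=pa; GRD=ta; SUR=ri


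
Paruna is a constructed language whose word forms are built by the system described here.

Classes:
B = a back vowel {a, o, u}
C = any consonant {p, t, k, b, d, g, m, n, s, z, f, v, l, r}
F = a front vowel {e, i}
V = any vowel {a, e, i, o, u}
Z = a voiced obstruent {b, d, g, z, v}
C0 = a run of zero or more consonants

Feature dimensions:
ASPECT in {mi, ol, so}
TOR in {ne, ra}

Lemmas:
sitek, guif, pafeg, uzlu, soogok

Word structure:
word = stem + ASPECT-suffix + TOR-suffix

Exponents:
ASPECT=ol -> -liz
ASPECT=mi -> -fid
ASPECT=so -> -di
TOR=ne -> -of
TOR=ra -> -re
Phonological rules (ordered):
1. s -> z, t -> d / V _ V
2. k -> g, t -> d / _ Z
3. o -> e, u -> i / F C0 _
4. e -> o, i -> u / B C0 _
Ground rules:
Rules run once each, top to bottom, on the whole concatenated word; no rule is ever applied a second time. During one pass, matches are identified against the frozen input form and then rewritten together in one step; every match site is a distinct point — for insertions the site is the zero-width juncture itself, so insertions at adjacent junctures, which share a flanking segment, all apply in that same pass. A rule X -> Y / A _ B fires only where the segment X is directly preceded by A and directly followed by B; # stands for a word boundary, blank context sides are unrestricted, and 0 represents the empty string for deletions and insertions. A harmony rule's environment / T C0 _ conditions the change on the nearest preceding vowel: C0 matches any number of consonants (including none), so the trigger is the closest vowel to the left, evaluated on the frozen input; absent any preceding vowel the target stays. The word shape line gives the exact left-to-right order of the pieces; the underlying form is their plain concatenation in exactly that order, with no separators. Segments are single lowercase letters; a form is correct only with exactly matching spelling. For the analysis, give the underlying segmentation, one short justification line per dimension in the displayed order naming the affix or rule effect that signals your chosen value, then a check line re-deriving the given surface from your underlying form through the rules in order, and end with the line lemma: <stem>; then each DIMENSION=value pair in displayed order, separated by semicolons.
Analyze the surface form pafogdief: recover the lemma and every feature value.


underlying: pafeg-di-of
ASPECT=so - signalled by the affix -di
TOR=ne - signalled by the affix -of
check: pafegdiof -> pafegdiof -> pafegdiof -> pafegdief -> pafogdief
lemma: pafeg; ASPECT=so; TOR=ne


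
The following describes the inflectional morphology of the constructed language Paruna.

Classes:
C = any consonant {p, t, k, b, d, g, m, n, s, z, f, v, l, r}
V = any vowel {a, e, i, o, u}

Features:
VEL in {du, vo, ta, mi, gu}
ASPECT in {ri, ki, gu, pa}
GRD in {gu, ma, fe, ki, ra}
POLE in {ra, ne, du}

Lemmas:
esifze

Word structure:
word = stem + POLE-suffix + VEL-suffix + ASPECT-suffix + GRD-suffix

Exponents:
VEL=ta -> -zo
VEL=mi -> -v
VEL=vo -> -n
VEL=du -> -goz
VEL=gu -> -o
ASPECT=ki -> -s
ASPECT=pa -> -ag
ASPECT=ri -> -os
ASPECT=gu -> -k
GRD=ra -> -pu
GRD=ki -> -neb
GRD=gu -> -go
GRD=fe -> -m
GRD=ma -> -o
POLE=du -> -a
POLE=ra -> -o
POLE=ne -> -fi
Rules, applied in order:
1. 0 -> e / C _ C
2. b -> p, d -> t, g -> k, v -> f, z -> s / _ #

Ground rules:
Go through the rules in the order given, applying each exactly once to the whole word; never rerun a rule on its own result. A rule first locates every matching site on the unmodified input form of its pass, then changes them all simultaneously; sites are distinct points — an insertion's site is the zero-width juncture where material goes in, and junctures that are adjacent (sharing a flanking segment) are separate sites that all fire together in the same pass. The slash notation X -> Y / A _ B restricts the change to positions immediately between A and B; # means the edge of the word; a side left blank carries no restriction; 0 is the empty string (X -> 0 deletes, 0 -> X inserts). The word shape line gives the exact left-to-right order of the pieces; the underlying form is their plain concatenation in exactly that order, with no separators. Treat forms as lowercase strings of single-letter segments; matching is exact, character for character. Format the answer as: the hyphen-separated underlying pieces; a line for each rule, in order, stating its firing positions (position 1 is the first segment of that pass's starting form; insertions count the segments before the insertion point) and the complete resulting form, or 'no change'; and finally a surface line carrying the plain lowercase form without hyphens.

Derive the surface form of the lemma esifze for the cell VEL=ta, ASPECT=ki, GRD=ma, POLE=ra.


underlying: esifze-o-zo-s-o
1. 0 -> e / C _ C: inserts after position(s) 4: esifezeozoso
2. b -> p, d -> t, g -> k, v -> f, z -> s / _ #: no change
surface: esifezeozoso


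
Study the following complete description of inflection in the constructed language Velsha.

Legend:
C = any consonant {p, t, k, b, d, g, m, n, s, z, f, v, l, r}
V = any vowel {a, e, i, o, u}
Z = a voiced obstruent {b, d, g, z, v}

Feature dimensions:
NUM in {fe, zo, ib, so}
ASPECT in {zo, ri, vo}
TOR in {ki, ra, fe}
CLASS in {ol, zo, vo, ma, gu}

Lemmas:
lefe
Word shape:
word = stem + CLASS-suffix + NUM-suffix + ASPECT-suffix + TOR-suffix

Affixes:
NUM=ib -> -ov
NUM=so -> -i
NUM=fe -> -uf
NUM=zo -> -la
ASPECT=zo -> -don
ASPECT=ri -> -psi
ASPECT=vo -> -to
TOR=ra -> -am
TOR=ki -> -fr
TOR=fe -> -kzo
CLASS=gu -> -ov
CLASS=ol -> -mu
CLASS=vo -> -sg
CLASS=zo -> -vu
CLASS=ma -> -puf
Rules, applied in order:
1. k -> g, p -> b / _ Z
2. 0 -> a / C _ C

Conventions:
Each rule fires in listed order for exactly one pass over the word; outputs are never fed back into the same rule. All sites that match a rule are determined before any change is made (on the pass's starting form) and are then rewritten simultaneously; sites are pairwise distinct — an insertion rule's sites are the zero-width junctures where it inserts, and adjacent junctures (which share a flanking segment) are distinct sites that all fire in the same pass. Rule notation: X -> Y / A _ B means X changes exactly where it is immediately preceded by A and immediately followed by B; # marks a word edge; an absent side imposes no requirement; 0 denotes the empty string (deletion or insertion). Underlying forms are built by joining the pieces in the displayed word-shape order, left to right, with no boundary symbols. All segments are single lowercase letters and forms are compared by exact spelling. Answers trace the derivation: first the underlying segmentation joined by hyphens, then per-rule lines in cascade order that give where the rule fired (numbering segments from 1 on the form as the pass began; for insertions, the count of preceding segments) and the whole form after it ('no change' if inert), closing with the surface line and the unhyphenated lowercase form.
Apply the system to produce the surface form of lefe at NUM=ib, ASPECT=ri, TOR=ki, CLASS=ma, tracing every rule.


underlying: lefe-puf-ov-psi-fr
1. k -> g, p -> b / _ Z: no change
2. 0 -> a / C _ C: inserts after position(s) 9, 10, 13: lefepufovapasifar
surface: lefepufovapasifar


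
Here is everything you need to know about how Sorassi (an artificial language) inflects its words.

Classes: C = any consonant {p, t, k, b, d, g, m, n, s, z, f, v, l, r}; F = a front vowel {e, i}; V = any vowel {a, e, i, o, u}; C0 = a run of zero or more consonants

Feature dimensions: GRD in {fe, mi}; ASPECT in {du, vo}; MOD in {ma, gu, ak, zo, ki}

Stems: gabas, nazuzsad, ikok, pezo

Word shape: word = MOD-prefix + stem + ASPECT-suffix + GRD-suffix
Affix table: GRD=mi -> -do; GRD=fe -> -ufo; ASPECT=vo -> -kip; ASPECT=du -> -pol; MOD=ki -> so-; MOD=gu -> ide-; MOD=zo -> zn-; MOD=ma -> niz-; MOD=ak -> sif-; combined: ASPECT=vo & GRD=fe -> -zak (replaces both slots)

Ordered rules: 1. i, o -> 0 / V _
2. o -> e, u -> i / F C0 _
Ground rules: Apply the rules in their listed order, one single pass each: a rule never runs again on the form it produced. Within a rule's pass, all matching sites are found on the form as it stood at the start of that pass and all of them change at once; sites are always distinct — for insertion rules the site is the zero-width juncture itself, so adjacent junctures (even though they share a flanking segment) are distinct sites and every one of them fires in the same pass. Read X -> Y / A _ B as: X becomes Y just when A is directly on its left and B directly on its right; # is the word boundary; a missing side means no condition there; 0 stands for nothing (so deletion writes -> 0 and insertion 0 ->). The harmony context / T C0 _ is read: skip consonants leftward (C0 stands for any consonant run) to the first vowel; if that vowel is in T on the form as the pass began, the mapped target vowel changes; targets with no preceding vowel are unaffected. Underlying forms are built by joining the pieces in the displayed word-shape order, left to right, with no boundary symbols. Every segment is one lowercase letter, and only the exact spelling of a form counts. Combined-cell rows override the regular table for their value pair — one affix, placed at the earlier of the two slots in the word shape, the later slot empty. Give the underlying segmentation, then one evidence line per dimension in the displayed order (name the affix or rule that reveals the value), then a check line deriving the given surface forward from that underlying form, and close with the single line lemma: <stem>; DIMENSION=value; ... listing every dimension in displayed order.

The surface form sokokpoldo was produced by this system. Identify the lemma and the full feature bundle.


underlying: so-ikok-pol-do
GRD=mi - signalled by the affix -do
ASPECT=du - signalled by the affix -pol
MOD=ki - signalled by the affix so-
check: soikokpoldo -> sokokpoldo -> sokokpoldo
lemma: ikok; GRD=mi; ASPECT=du; MOD=ki


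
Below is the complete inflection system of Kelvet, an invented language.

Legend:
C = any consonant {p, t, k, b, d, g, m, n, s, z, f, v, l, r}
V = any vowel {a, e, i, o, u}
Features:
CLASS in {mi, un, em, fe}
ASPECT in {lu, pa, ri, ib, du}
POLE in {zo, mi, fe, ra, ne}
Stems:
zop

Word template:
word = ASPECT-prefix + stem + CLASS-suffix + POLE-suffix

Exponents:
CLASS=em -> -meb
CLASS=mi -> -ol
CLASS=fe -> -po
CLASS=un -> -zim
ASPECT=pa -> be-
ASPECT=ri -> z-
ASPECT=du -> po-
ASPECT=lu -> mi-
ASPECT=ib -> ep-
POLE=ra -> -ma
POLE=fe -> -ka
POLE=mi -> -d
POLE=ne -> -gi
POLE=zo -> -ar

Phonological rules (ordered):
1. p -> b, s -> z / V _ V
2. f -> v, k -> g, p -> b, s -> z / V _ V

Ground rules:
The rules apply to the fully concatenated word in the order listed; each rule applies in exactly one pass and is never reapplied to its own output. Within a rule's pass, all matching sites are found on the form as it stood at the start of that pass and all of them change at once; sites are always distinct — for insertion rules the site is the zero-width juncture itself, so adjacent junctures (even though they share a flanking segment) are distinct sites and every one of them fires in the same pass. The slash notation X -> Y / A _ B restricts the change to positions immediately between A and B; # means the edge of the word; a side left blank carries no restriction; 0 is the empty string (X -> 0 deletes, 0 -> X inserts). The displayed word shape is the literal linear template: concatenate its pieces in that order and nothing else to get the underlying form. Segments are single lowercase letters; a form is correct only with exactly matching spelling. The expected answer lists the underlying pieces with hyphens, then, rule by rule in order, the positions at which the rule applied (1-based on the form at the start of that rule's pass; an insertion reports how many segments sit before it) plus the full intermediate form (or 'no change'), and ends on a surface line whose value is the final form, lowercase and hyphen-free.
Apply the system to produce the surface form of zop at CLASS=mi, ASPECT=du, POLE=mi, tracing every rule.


underlying: po-zop-ol-d
1. p -> b, s -> z / V _ V: fires at position(s) 5: pozobold
2. f -> v, k -> g, p -> b, s -> z / V _ V: no change
surface: pozobold


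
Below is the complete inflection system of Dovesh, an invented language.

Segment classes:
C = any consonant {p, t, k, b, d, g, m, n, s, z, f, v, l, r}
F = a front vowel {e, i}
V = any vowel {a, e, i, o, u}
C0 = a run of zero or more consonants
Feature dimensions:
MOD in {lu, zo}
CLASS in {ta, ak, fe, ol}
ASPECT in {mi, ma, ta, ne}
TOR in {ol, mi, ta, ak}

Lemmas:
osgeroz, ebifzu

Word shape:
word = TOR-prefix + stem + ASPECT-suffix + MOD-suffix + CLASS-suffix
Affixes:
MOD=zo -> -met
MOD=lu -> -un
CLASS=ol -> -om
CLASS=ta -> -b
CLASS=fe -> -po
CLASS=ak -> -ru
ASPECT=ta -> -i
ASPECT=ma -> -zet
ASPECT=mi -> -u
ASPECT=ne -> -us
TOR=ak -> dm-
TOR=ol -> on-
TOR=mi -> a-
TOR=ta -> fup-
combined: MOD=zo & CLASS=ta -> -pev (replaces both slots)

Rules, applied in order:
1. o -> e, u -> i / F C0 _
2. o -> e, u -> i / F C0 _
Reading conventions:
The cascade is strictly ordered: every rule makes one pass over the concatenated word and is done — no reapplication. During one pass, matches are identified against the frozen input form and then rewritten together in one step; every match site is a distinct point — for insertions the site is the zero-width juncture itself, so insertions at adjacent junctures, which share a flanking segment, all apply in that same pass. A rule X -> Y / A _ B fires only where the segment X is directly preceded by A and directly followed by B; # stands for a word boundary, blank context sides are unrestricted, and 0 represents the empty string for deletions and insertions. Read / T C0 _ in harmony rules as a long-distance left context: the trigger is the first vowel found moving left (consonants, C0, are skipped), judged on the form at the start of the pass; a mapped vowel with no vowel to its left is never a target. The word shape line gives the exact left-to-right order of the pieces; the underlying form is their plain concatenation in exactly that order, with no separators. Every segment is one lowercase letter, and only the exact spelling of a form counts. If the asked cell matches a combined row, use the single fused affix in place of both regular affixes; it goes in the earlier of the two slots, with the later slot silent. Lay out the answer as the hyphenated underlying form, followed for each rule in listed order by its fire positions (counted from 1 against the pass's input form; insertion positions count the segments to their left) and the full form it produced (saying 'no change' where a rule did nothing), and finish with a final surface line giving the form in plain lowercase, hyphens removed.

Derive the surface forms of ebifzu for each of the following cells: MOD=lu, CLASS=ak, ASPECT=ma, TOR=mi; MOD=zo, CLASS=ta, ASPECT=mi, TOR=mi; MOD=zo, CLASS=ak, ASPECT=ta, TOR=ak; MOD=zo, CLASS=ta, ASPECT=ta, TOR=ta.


cell MOD=lu, CLASS=ak, ASPECT=ma, TOR=mi:
underlying: a-ebifzu-zet-un-ru
1. o -> e, u -> i / F C0 _: fires at position(s) 7, 11: aebifzizetinru
2. o -> e, u -> i / F C0 _: fires at position(s) 14: aebifzizetinri
surface: aebifzizetinri

cell MOD=zo, CLASS=ta, ASPECT=mi, TOR=mi:
underlying: a-ebifzu-u-pev
1. o -> e, u -> i / F C0 _: fires at position(s) 7: aebifziupev
2. o -> e, u -> i / F C0 _: fires at position(s) 8: aebifziipev
surface: aebifziipev

cell MOD=zo, CLASS=ak, ASPECT=ta, TOR=ak:
underlying: dm-ebifzu-i-met-ru
1. o -> e, u -> i / F C0 _: fires at position(s) 8, 14: dmebifziimetri
2. o -> e, u -> i / F C0 _: no change
surface: dmebifziimetri

cell MOD=zo, CLASS=ta, ASPECT=ta, TOR=ta:
underlying: fup-ebifzu-i-pev
1. o -> e, u -> i / F C0 _: fires at position(s) 9: fupebifziipev
2. o -> e, u -> i / F C0 _: no change
surface: fupebifziipev


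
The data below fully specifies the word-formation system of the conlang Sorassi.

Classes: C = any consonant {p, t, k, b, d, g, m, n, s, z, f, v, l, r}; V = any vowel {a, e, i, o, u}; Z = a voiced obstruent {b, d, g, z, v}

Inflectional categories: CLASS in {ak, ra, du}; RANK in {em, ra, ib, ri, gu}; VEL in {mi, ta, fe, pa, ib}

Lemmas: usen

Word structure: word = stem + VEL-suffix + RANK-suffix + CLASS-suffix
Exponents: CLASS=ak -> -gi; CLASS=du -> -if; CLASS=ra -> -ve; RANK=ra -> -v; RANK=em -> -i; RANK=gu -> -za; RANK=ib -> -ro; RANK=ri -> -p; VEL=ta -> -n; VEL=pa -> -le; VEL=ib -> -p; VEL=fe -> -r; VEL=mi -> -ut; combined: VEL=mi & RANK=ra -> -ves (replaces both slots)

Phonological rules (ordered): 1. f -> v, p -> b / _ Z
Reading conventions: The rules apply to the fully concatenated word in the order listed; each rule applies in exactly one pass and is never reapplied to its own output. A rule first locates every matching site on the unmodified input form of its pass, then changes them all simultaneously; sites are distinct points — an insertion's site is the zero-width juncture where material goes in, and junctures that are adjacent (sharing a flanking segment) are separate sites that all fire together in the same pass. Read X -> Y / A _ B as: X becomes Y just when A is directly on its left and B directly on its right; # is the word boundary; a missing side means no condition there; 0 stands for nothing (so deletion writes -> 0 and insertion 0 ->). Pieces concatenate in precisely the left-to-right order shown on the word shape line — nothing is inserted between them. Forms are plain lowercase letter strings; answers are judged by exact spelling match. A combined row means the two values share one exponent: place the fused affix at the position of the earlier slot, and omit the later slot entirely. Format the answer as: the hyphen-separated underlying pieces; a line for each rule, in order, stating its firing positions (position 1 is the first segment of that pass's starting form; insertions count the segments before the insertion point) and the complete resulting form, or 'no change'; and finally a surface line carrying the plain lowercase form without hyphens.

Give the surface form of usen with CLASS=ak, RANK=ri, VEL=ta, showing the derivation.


underlying: usen-n-p-gi
1. f -> v, p -> b / _ Z: fires at position(s) 6: usennbgi
surface: usennbgi


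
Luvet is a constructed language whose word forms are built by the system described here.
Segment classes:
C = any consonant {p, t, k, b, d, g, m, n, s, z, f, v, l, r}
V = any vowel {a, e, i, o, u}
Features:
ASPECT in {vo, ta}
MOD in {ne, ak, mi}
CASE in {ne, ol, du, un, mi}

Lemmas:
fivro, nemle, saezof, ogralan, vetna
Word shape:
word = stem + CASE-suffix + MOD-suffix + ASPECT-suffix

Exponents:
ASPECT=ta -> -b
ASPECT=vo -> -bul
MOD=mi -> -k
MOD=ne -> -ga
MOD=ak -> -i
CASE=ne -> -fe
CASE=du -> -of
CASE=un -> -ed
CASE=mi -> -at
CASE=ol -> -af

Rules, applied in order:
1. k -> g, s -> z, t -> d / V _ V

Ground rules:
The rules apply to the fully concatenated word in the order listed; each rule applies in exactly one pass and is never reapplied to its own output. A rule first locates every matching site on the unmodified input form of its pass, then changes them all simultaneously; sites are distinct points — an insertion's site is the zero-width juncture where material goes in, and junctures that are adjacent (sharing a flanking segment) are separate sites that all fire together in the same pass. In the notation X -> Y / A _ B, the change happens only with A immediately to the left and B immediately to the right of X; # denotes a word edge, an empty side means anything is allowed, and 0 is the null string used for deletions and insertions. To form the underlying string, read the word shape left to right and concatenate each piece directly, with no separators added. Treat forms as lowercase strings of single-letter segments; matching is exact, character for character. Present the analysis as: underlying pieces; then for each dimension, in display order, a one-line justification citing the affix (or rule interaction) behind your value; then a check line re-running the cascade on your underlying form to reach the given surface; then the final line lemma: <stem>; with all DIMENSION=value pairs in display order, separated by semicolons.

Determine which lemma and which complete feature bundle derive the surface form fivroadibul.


underlying: fivro-at-i-bul
ASPECT=vo - signalled by the affix -bul
MOD=ak - signalled by the affix -i
CASE=mi - signalled by the affix -at
check: fivroatibul -> fivroadibul
lemma: fivro; ASPECT=vo; MOD=ak; CASE=mi


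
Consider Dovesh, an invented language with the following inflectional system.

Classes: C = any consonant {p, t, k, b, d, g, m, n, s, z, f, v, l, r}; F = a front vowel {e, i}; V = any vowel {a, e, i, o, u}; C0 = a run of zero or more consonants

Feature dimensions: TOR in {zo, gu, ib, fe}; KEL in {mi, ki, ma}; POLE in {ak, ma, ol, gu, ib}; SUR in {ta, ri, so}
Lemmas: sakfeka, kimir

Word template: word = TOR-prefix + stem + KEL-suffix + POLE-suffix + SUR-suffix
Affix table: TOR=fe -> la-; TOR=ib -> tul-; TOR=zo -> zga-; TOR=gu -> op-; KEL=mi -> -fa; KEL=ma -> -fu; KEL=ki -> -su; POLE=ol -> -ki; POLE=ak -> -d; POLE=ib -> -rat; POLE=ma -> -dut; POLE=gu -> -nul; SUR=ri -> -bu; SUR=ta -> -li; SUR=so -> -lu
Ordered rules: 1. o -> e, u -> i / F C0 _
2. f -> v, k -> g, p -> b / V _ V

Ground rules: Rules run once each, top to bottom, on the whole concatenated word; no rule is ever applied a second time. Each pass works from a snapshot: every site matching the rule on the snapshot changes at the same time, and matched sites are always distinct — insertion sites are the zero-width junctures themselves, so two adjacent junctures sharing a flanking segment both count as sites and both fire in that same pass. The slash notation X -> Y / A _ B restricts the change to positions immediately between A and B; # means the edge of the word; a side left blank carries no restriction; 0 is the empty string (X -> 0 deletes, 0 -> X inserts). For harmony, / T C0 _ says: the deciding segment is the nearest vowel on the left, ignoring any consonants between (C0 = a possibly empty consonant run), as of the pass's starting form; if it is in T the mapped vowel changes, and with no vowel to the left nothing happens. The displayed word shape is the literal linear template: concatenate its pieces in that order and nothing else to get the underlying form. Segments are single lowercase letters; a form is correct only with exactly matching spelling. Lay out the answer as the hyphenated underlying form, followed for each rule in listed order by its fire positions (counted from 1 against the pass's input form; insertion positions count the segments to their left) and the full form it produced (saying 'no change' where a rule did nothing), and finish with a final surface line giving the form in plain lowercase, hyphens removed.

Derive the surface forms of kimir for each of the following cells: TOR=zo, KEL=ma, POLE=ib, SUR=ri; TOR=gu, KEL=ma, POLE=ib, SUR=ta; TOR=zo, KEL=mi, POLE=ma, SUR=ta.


cell TOR=zo, KEL=ma, POLE=ib, SUR=ri:
underlying: zga-kimir-fu-rat-bu
1. o -> e, u -> i / F C0 _: fires at position(s) 10: zgakimirfiratbu
2. f -> v, k -> g, p -> b / V _ V: fires at position(s) 4: zgagimirfiratbu
surface: zgagimirfiratbu

cell TOR=gu, KEL=ma, POLE=ib, SUR=ta:
underlying: op-kimir-fu-rat-li
1. o -> e, u -> i / F C0 _: fires at position(s) 9: opkimirfiratli
2. f -> v, k -> g, p -> b / V _ V: no change
surface: opkimirfiratli

cell TOR=zo, KEL=mi, POLE=ma, SUR=ta:
underlying: zga-kimir-fa-dut-li
1. o -> e, u -> i / F C0 _: no change
2. f -> v, k -> g, p -> b / V _ V: fires at position(s) 4: zgagimirfadutli
surface: zgagimirfadutli


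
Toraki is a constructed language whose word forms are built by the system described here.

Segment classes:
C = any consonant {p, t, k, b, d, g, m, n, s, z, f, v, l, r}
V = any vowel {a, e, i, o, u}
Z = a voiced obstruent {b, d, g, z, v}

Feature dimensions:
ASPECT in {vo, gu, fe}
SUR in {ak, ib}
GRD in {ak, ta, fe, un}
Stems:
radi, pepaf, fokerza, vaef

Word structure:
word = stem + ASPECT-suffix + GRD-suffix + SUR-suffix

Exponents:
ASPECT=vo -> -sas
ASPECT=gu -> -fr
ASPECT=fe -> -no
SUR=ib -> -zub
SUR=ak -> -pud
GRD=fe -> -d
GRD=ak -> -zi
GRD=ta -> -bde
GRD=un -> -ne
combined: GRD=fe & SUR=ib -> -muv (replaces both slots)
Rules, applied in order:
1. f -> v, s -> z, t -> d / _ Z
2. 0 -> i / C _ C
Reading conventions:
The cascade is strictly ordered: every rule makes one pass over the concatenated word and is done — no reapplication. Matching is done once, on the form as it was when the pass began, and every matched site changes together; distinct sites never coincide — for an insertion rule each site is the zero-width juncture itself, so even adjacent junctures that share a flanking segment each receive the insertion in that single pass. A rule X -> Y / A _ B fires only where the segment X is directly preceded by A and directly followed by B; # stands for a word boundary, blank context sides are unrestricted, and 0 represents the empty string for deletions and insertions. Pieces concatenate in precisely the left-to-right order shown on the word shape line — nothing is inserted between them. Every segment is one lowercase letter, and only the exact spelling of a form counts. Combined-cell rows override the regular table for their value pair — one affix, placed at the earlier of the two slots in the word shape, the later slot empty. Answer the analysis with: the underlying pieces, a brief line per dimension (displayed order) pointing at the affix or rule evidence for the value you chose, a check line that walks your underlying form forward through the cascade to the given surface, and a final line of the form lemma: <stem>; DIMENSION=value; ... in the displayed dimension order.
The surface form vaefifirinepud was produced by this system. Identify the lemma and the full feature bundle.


underlying: vaef-fr-ne-pud
ASPECT=gu - signalled by the affix -fr
SUR=ak - signalled by the affix -pud
GRD=un - signalled by the affix -ne
check: vaeffrnepud -> vaeffrnepud -> vaefifirinepud
lemma: vaef; ASPECT=gu; SUR=ak; GRD=un
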